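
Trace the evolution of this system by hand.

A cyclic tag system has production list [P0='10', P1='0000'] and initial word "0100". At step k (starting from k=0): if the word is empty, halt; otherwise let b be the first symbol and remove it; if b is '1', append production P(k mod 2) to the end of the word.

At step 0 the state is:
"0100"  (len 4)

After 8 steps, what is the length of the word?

[0] "0100"  (len 4)
[1] "100"  (len 3)
[2] "000000"  (len 6)
[3] "00000"  (len 5)
[4] "0000"  (len 4)
[5] "000"  (len 3)
[6] "00"  (len 2)
[7] "0"  (len 1)
[8] (halted — word empty)

0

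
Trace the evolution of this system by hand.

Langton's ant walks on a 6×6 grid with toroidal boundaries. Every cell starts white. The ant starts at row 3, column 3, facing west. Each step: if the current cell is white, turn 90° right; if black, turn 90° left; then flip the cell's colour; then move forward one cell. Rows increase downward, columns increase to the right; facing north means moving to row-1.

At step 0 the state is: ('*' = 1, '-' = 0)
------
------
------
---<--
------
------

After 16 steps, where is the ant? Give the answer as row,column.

3,3

t=0: ------
------
------
---<--
------
------
t=1: ------
------
---^--
---*--
------
------
t=2: ------
------
---*>-
---*--
------
------
t=3: ------
------
---**-
---*v-
------
------
t=4: ------
------
---**-
---<*-
------
------
t=5: ------
------
---**-
----*-
---v--
------
t=6: ------
------
---**-
----*-
--<*--
------
t=7: ------
------
---**-
--^-*-
--**--
------
t=8: ------
------
---**-
--*>*-
--**--
------
t=9: ------
------
---**-
--***-
--*v--
------
t=10: ------
------
---**-
--***-
--*->-
------
t=11: ------
------
---**-
--***-
--*-*-
----v-
t=12: ------
------
---**-
--***-
--*-*-
---<*-
t=13: ------
------
---**-
--***-
--*^*-
---**-
t=14: ------
------
---**-
--***-
--**>-
---**-
t=15: ------
------
---**-
--**^-
--**--
---**-
t=16: ------
------
---**-
--*<--
--**--
---**-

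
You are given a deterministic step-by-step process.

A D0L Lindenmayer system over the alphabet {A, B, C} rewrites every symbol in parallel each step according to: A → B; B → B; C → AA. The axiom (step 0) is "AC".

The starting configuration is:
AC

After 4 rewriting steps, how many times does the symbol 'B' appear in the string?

0) AC
1) BAA
2) BBB
3) BBB
4) BBB

3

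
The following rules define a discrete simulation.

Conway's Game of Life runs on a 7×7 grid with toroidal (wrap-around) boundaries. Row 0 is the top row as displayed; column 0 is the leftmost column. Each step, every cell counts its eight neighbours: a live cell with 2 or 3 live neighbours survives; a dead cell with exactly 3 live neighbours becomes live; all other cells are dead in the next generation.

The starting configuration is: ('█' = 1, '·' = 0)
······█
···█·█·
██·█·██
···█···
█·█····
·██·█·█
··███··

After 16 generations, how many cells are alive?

0) ······█
···█·█·
██·█·██
···█···
█·█····
·██·█·█
··███··
1) ··█··█·
··█··█·
█··█·██
···██··
█·█····
█···██·
███·█··
2) ··█·███
·███·█·
··██·██
██████·
·█···██
█·█·██·
█·█·█··
3) █·····█
██·····
·······
·······
·······
█·█·█··
█·█····
4) ······█
██····█
·······
·······
·······
···█···
█··█···
5) ·█····█
█·····█
█······
·······
·······
·······
·······
6) ······█
·█····█
█·····█
·······
·······
·······
·······
7) █······
·····██
█·····█
·······
·······
·······
·······
8) ······█
·····█·
█····██
·······
·······
·······
·······
9) ·······
█····█·
·····██
······█
·······
·······
·······
10) ·······
·····█·
█····█·
·····██
·······
·······
·······
11) ·······
······█
····██·
·····██
·······
·······
·······
12) ·······
·····█·
····█··
····███
·······
·······
·······
13) ·······
·······
····█·█
····██·
·····█·
·······
·······
14) ·······
·······
····█··
····█·█
····██·
·······
·······
15) ·······
·······
·····█·
···██··
····██·
·······
·······
16) ·······
·······
····█··
···█···
···███·
·······
·······

5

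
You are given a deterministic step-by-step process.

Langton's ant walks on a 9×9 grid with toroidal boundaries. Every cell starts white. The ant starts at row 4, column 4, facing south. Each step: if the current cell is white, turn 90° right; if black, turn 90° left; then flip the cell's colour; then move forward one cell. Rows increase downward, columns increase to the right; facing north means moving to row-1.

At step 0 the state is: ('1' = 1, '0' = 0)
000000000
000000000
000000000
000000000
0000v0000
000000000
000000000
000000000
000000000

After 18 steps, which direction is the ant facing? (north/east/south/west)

north

0) 000000000
000000000
000000000
000000000
0000v0000
000000000
000000000
000000000
000000000
1) 000000000
000000000
000000000
000000000
000<10000
000000000
000000000
000000000
000000000
2) 000000000
000000000
000000000
000^00000
000110000
000000000
000000000
000000000
000000000
3) 000000000
000000000
000000000
0001>0000
000110000
000000000
000000000
000000000
000000000
4) 000000000
000000000
000000000
000110000
0001v0000
000000000
000000000
000000000
000000000
5) 000000000
000000000
000000000
000110000
00010>000
000000000
000000000
000000000
000000000
6) 000000000
000000000
000000000
000110000
000101000
00000v000
000000000
000000000
000000000
7) 000000000
000000000
000000000
000110000
000101000
0000<1000
000000000
000000000
000000000
8) 000000000
000000000
000000000
000110000
0001^1000
000011000
000000000
000000000
000000000
9) 000000000
000000000
000000000
000110000
00011>000
000011000
000000000
000000000
000000000
10) 000000000
000000000
000000000
00011^000
000110000
000011000
000000000
000000000
000000000
11) 000000000
000000000
000000000
000111>00
000110000
000011000
000000000
000000000
000000000
12) 000000000
000000000
000000000
000111100
000110v00
000011000
000000000
000000000
000000000
13) 000000000
000000000
000000000
000111100
00011<100
000011000
000000000
000000000
000000000
14) 000000000
000000000
000000000
00011^100
000111100
000011000
000000000
000000000
000000000
15) 000000000
000000000
000000000
0001<0100
000111100
000011000
000000000
000000000
000000000
16) 000000000
000000000
000000000
000100100
0001v1100
000011000
000000000
000000000
000000000
17) 000000000
000000000
000000000
000100100
00010>100
000011000
000000000
000000000
000000000
18) 000000000
000000000
000000000
00010^100
000100100
000011000
000000000
000000000
000000000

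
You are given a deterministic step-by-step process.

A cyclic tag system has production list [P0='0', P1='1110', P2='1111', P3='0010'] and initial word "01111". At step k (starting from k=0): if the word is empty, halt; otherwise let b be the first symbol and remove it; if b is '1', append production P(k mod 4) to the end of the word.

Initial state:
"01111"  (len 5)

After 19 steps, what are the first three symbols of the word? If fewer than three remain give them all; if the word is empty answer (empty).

t=0: "01111"  (len 5)
t=1: "1111"  (len 4)
t=2: "1111110"  (len 7)
t=3: "1111101111"  (len 10)
t=4: "1111011110010"  (len 13)
t=5: "1110111100100"  (len 13)
t=6: "1101111001001110"  (len 16)
t=7: "1011110010011101111"  (len 19)
t=8: "0111100100111011110010"  (len 22)
t=9: "111100100111011110010"  (len 21)
t=10: "111001001110111100101110"  (len 24)
t=11: "110010011101111001011101111"  (len 27)
t=12: "100100111011110010111011110010"  (len 30)
t=13: "001001110111100101110111100100"  (len 30)
t=14: "01001110111100101110111100100"  (len 29)
t=15: "1001110111100101110111100100"  (len 28)
t=16: "0011101111001011101111001000010"  (len 31)
t=17: "011101111001011101111001000010"  (len 30)
t=18: "11101111001011101111001000010"  (len 29)
t=19: "11011110010111011110010000101111"  (len 32)

110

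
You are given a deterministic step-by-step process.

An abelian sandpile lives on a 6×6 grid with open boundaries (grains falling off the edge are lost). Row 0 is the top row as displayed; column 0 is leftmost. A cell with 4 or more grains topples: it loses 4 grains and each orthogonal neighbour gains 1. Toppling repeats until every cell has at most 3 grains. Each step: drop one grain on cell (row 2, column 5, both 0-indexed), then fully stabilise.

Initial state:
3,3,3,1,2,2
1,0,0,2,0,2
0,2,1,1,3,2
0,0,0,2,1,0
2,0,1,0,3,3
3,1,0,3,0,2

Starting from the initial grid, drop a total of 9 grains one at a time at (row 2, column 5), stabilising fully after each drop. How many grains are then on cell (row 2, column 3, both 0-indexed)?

2

gen 0: 3,3,3,1,2,2
1,0,0,2,0,2
0,2,1,1,3,2
0,0,0,2,1,0
2,0,1,0,3,3
3,1,0,3,0,2
gen 1: 3,3,3,1,2,2
1,0,0,2,0,2
0,2,1,1,3,3
0,0,0,2,1,0
2,0,1,0,3,3
3,1,0,3,0,2
gen 2: 3,3,3,1,2,2
1,0,0,2,1,3
0,2,1,2,0,1
0,0,0,2,2,1
2,0,1,0,3,3
3,1,0,3,0,2
gen 3: 3,3,3,1,2,2
1,0,0,2,1,3
0,2,1,2,0,2
0,0,0,2,2,1
2,0,1,0,3,3
3,1,0,3,0,2
gen 4: 3,3,3,1,2,2
1,0,0,2,1,3
0,2,1,2,0,3
0,0,0,2,2,1
2,0,1,0,3,3
3,1,0,3,0,2
gen 5: 3,3,3,1,2,3
1,0,0,2,2,0
0,2,1,2,1,1
0,0,0,2,2,2
2,0,1,0,3,3
3,1,0,3,0,2
gen 6: 3,3,3,1,2,3
1,0,0,2,2,0
0,2,1,2,1,2
0,0,0,2,2,2
2,0,1,0,3,3
3,1,0,3,0,2
gen 7: 3,3,3,1,2,3
1,0,0,2,2,0
0,2,1,2,1,3
0,0,0,2,2,2
2,0,1,0,3,3
3,1,0,3,0,2
gen 8: 3,3,3,1,2,3
1,0,0,2,2,1
0,2,1,2,2,0
0,0,0,2,2,3
2,0,1,0,3,3
3,1,0,3,0,2
gen 9: 3,3,3,1,2,3
1,0,0,2,2,1
0,2,1,2,2,1
0,0,0,2,2,3
2,0,1,0,3,3
3,1,0,3,0,2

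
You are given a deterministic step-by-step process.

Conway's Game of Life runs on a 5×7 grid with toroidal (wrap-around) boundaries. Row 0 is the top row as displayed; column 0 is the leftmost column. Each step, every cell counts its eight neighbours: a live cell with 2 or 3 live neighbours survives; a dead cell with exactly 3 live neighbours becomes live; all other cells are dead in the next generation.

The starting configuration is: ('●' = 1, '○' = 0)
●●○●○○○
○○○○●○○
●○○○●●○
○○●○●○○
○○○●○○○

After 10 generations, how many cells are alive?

17

t=0: ●●○●○○○
○○○○●○○
●○○○●●○
○○●○●○○
○○○●○○○
t=1: ○○●●●○○
●●○●●●●
○○○○●●○
○○○○●●○
○●○●●○○
t=2: ○○○○○○●
●●○○○○●
●○○○○○○
○○○○○○○
○○○○○○○
t=3: ○○○○○○●
○●○○○○●
●●○○○○●
○○○○○○○
○○○○○○○
t=4: ●○○○○○○
○●○○○●●
○●○○○○●
●○○○○○○
○○○○○○○
t=5: ●○○○○○●
○●○○○●●
○●○○○●●
●○○○○○○
○○○○○○○
t=6: ●○○○○●●
○●○○○○○
○●○○○●○
●○○○○○●
●○○○○○●
t=7: ○●○○○●○
○●○○○●○
○●○○○○●
○●○○○●○
○●○○○○○
t=8: ●●●○○○○
○●●○○●●
○●●○○●●
○●●○○○○
●●●○○○○
t=9: ○○○●○○○
○○○●○●○
○○○●○●●
○○○●○○●
○○○●○○○
t=10: ○○●●○○○
○○●●○●●
○○●●○●●
○○●●○●●
○○●●●○○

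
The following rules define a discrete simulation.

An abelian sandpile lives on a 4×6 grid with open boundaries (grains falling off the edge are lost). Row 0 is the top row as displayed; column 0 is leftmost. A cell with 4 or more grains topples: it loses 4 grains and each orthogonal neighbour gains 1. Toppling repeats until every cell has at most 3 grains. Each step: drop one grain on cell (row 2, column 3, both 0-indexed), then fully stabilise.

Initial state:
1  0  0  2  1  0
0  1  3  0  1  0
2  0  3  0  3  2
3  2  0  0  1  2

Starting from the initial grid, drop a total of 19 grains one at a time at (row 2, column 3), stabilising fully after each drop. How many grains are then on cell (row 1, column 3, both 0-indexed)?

1

k=0  1  0  0  2  1  0
0  1  3  0  1  0
2  0  3  0  3  2
3  2  0  0  1  2
k=1  1  0  0  2  1  0
0  1  3  0  1  0
2  0  3  1  3  2
3  2  0  0  1  2
k=2  1  0  0  2  1  0
0  1  3  0  1  0
2  0  3  2  3  2
3  2  0  0  1  2
k=3  1  0  0  2  1  0
0  1  3  0  1  0
2  0  3  3  3  2
3  2  0  0  1  2
k=4  1  0  1  2  1  0
0  2  0  2  2  0
2  1  1  2  0  3
3  2  1  1  2  2
k=5  1  0  1  2  1  0
0  2  0  2  2  0
2  1  1  3  0  3
3  2  1  1  2  2
k=6  1  0  1  2  1  0
0  2  0  3  2  0
2  1  2  0  1  3
3  2  1  2  2  2
k=7  1  0  1  2  1  0
0  2  0  3  2  0
2  1  2  1  1  3
3  2  1  2  2  2
k=8  1  0  1  2  1  0
0  2  0  3  2  0
2  1  2  2  1  3
3  2  1  2  2  2
k=9  1  0  1  2  1  0
0  2  0  3  2  0
2  1  2  3  1  3
3  2  1  2  2  2
k=10  1  0  1  3  1  0
0  2  1  0  3  0
2  1  3  1  2  3
3  2  1  3  2  2
k=11  1  0  1  3  1  0
0  2  1  0  3  0
2  1  3  2  2  3
3  2  1  3  2  2
k=12  1  0  1  3  1  0
0  2  1  0  3  0
2  1  3  3  2  3
3  2  1  3  2  2
k=13  1  0  1  3  1  0
0  2  2  1  3  0
2  2  0  2  3  3
3  2  3  0  3  2
k=14  1  0  1  3  1  0
0  2  2  1  3  0
2  2  0  3  3  3
3  2  3  0  3  2
k=15  1  0  1  3  2  0
0  2  2  3  0  2
2  2  1  1  3  1
3  2  3  2  1  0
k=16  1  0  1  3  2  0
0  2  2  3  0  2
2  2  1  2  3  1
3  2  3  2  1  0
k=17  1  0  1  3  2  0
0  2  2  3  0  2
2  2  1  3  3  1
3  2  3  2  1  0
k=18  1  0  2  0  3  0
0  2  3  1  2  2
2  2  2  2  0  2
3  2  3  3  2  0
k=19  1  0  2  0  3  0
0  2  3  1  2  2
2  2  2  3  0  2
3  2  3  3  2  0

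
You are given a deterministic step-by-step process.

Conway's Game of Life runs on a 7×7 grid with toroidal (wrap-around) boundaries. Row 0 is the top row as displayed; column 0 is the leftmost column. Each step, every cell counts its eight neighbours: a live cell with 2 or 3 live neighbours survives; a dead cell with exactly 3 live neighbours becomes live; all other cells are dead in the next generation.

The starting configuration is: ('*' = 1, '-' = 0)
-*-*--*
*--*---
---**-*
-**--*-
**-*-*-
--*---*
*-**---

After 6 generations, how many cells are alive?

0) -*-*--*
*--*---
---**-*
-**--*-
**-*-*-
--*---*
*-**---
1) -*-**-*
*--*-**
**-****
-*---*-
*--***-
----*-*
*--*--*
2) -*-*---
-------
-*-*---
-*-----
*--*---
-------
--**--*
3) ---*---
-------
--*----
**-----
-------
--**---
--**---
4) --**---
-------
-*-----
-*-----
-**----
--**---
----*--
5) ---*---
--*----
-------
**-----
-*-*---
-***---
----*--
6) ---*---
-------
-*-----
***----
---*---
-*-**--
----*--

10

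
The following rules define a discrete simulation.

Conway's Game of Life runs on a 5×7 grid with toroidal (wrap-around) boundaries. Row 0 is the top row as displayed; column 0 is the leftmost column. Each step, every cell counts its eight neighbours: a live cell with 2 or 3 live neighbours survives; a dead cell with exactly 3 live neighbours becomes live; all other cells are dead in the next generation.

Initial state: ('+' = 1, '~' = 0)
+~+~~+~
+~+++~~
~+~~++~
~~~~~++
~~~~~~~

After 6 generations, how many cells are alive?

t=0: +~+~~+~
+~+++~~
~+~~++~
~~~~~++
~~~~~~~
t=1: ~~+~+~+
+~+~~~~
+++~~~~
~~~~+++
~~~~~+~
t=2: ~+~+~++
+~+~~~+
+~++~+~
++~~+++
~~~+~~~
t=3: ~+~++++
~~~~~~~
~~++~~~
++~~~+~
~+~+~~~
t=4: +~~+++~
~~~~~+~
~++~~~~
++~++~~
~+~+~~~
t=5: ~~++~++
~+++~++
+++++~~
+~~++~~
~+~~~++
t=6: ~~~+~~~
~~~~~~~
~~~~~~~
~~~~~~~
~+~~~~~

2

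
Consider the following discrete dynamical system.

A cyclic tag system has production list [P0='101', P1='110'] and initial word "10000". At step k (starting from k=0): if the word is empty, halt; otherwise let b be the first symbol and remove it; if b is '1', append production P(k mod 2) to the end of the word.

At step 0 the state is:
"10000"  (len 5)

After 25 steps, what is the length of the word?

gen 0: "10000"  (len 5)
gen 1: "0000101"  (len 7)
gen 2: "000101"  (len 6)
gen 3: "00101"  (len 5)
gen 4: "0101"  (len 4)
gen 5: "101"  (len 3)
gen 6: "01110"  (len 5)
gen 7: "1110"  (len 4)
gen 8: "110110"  (len 6)
gen 9: "10110101"  (len 8)
gen 10: "0110101110"  (len 10)
gen 11: "110101110"  (len 9)
gen 12: "10101110110"  (len 11)
gen 13: "0101110110101"  (len 13)
gen 14: "101110110101"  (len 12)
gen 15: "01110110101101"  (len 14)
gen 16: "1110110101101"  (len 13)
gen 17: "110110101101101"  (len 15)
gen 18: "10110101101101110"  (len 17)
gen 19: "0110101101101110101"  (len 19)
gen 20: "110101101101110101"  (len 18)
gen 21: "10101101101110101101"  (len 20)
gen 22: "0101101101110101101110"  (len 22)
gen 23: "101101101110101101110"  (len 21)
gen 24: "01101101110101101110110"  (len 23)
gen 25: "1101101110101101110110"  (len 22)

22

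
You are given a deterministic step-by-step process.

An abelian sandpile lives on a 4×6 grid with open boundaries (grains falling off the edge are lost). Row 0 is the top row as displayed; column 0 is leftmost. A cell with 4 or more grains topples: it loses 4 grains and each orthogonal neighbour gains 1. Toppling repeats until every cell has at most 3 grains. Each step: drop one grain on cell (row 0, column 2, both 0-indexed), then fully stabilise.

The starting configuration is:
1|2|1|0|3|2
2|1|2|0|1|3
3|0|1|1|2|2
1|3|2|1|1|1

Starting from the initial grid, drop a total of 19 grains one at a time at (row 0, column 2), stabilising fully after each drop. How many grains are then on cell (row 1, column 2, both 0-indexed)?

k=0  1|2|1|0|3|2
2|1|2|0|1|3
3|0|1|1|2|2
1|3|2|1|1|1
k=1  1|2|2|0|3|2
2|1|2|0|1|3
3|0|1|1|2|2
1|3|2|1|1|1
k=2  1|2|3|0|3|2
2|1|2|0|1|3
3|0|1|1|2|2
1|3|2|1|1|1
k=3  1|3|0|1|3|2
2|1|3|0|1|3
3|0|1|1|2|2
1|3|2|1|1|1
k=4  1|3|1|1|3|2
2|1|3|0|1|3
3|0|1|1|2|2
1|3|2|1|1|1
k=5  1|3|2|1|3|2
2|1|3|0|1|3
3|0|1|1|2|2
1|3|2|1|1|1
k=6  1|3|3|1|3|2
2|1|3|0|1|3
3|0|1|1|2|2
1|3|2|1|1|1
k=7  2|0|2|2|3|2
2|3|0|1|1|3
3|0|2|1|2|2
1|3|2|1|1|1
k=8  2|0|3|2|3|2
2|3|0|1|1|3
3|0|2|1|2|2
1|3|2|1|1|1
k=9  2|1|0|3|3|2
2|3|1|1|1|3
3|0|2|1|2|2
1|3|2|1|1|1
k=10  2|1|1|3|3|2
2|3|1|1|1|3
3|0|2|1|2|2
1|3|2|1|1|1
k=11  2|1|2|3|3|2
2|3|1|1|1|3
3|0|2|1|2|2
1|3|2|1|1|1
k=12  2|1|3|3|3|2
2|3|1|1|1|3
3|0|2|1|2|2
1|3|2|1|1|1
k=13  2|2|1|1|0|3
2|3|2|2|2|3
3|0|2|1|2|2
1|3|2|1|1|1
k=14  2|2|2|1|0|3
2|3|2|2|2|3
3|0|2|1|2|2
1|3|2|1|1|1
k=15  2|2|3|1|0|3
2|3|2|2|2|3
3|0|2|1|2|2
1|3|2|1|1|1
k=16  2|3|0|2|0|3
2|3|3|2|2|3
3|0|2|1|2|2
1|3|2|1|1|1
k=17  2|3|1|2|0|3
2|3|3|2|2|3
3|0|2|1|2|2
1|3|2|1|1|1
k=18  2|3|2|2|0|3
2|3|3|2|2|3
3|0|2|1|2|2
1|3|2|1|1|1
k=19  2|3|3|2|0|3
2|3|3|2|2|3
3|0|2|1|2|2
1|3|2|1|1|1

3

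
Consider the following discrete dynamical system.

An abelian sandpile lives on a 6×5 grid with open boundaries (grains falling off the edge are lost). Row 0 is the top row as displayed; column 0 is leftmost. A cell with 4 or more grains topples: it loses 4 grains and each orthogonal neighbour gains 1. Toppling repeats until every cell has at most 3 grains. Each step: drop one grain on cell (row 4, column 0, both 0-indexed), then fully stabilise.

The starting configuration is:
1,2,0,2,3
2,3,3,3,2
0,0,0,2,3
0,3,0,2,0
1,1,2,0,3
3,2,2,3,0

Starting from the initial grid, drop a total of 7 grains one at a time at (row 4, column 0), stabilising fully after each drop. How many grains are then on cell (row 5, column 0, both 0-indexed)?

1

0) 1,2,0,2,3
2,3,3,3,2
0,0,0,2,3
0,3,0,2,0
1,1,2,0,3
3,2,2,3,0
1) 1,2,0,2,3
2,3,3,3,2
0,0,0,2,3
0,3,0,2,0
2,1,2,0,3
3,2,2,3,0
2) 1,2,0,2,3
2,3,3,3,2
0,0,0,2,3
0,3,0,2,0
3,1,2,0,3
3,2,2,3,0
3) 1,2,0,2,3
2,3,3,3,2
0,0,0,2,3
1,3,0,2,0
1,2,2,0,3
0,3,2,3,0
4) 1,2,0,2,3
2,3,3,3,2
0,0,0,2,3
1,3,0,2,0
2,2,2,0,3
0,3,2,3,0
5) 1,2,0,2,3
2,3,3,3,2
0,0,0,2,3
1,3,0,2,0
3,2,2,0,3
0,3,2,3,0
6) 1,2,0,2,3
2,3,3,3,2
0,0,0,2,3
2,3,0,2,0
0,3,2,0,3
1,3,2,3,0
7) 1,2,0,2,3
2,3,3,3,2
0,0,0,2,3
2,3,0,2,0
1,3,2,0,3
1,3,2,3,0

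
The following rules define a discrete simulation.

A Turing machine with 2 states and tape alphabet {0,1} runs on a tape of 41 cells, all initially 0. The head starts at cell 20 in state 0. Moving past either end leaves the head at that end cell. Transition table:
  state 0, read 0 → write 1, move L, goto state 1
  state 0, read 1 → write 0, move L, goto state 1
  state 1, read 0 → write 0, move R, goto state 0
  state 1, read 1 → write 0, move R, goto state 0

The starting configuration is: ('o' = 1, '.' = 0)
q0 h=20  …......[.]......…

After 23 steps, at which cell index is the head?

t=0: q0 h=20  …......[.]......…
t=1: q1 h=19  …......[.]o.....…
t=2: q0 h=20  …......[o]......…
t=3: q1 h=19  …......[.]......…
t=4: q0 h=20  …......[.]......…
t=5: q1 h=19  …......[.]o.....…
t=6: q0 h=20  …......[o]......…
t=7: q1 h=19  …......[.]......…
t=8: q0 h=20  …......[.]......…
t=9: q1 h=19  …......[.]o.....…
t=10: q0 h=20  …......[o]......…
t=11: q1 h=19  …......[.]......…
t=12: q0 h=20  …......[.]......…
t=13: q1 h=19  …......[.]o.....…
t=14: q0 h=20  …......[o]......…
t=15: q1 h=19  …......[.]......…
t=16: q0 h=20  …......[.]......…
t=17: q1 h=19  …......[.]o.....…
t=18: q0 h=20  …......[o]......…
t=19: q1 h=19  …......[.]......…
t=20: q0 h=20  …......[.]......…
t=21: q1 h=19  …......[.]o.....…
t=22: q0 h=20  …......[o]......…
t=23: q1 h=19  …......[.]......…

19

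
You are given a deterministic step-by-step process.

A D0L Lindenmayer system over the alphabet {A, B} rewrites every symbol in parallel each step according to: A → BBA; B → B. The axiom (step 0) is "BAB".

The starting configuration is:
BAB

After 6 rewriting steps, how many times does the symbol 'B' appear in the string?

[0] BAB
[1] BBBAB
[2] BBBBBAB
[3] BBBBBBBAB
[4] BBBBBBBBBAB
[5] BBBBBBBBBBBAB
[6] BBBBBBBBBBBBBAB

14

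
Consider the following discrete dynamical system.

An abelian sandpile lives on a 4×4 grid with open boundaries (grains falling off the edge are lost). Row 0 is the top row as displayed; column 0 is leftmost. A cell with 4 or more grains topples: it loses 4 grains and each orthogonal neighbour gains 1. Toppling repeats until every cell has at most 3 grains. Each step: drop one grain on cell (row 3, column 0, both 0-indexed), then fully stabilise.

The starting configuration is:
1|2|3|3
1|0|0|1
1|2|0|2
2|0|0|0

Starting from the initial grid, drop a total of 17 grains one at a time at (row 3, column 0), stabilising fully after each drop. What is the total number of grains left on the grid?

23

[0] 1|2|3|3
1|0|0|1
1|2|0|2
2|0|0|0
[1] 1|2|3|3
1|0|0|1
1|2|0|2
3|0|0|0
[2] 1|2|3|3
1|0|0|1
2|2|0|2
0|1|0|0
[3] 1|2|3|3
1|0|0|1
2|2|0|2
1|1|0|0
[4] 1|2|3|3
1|0|0|1
2|2|0|2
2|1|0|0
[5] 1|2|3|3
1|0|0|1
2|2|0|2
3|1|0|0
[6] 1|2|3|3
1|0|0|1
3|2|0|2
0|2|0|0
[7] 1|2|3|3
1|0|0|1
3|2|0|2
1|2|0|0
[8] 1|2|3|3
1|0|0|1
3|2|0|2
2|2|0|0
[9] 1|2|3|3
1|0|0|1
3|2|0|2
3|2|0|0
[10] 1|2|3|3
2|0|0|1
0|3|0|2
1|3|0|0
[11] 1|2|3|3
2|0|0|1
0|3|0|2
2|3|0|0
[12] 1|2|3|3
2|0|0|1
0|3|0|2
3|3|0|0
[13] 1|2|3|3
2|1|0|1
2|0|1|2
1|1|1|0
[14] 1|2|3|3
2|1|0|1
2|0|1|2
2|1|1|0
[15] 1|2|3|3
2|1|0|1
2|0|1|2
3|1|1|0
[16] 1|2|3|3
2|1|0|1
3|0|1|2
0|2|1|0
[17] 1|2|3|3
2|1|0|1
3|0|1|2
1|2|1|0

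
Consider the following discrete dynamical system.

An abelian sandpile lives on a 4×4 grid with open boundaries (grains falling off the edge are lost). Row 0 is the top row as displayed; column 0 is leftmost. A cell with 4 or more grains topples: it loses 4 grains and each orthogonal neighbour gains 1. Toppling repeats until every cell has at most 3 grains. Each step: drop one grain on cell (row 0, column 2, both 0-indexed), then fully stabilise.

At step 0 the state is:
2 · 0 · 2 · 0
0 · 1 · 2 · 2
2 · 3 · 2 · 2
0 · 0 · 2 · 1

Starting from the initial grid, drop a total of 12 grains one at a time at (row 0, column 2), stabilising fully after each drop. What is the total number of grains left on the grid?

30

t=0: 2 · 0 · 2 · 0
0 · 1 · 2 · 2
2 · 3 · 2 · 2
0 · 0 · 2 · 1
t=1: 2 · 0 · 3 · 0
0 · 1 · 2 · 2
2 · 3 · 2 · 2
0 · 0 · 2 · 1
t=2: 2 · 1 · 0 · 1
0 · 1 · 3 · 2
2 · 3 · 2 · 2
0 · 0 · 2 · 1
t=3: 2 · 1 · 1 · 1
0 · 1 · 3 · 2
2 · 3 · 2 · 2
0 · 0 · 2 · 1
t=4: 2 · 1 · 2 · 1
0 · 1 · 3 · 2
2 · 3 · 2 · 2
0 · 0 · 2 · 1
t=5: 2 · 1 · 3 · 1
0 · 1 · 3 · 2
2 · 3 · 2 · 2
0 · 0 · 2 · 1
t=6: 2 · 2 · 1 · 2
0 · 2 · 0 · 3
2 · 3 · 3 · 2
0 · 0 · 2 · 1
t=7: 2 · 2 · 2 · 2
0 · 2 · 0 · 3
2 · 3 · 3 · 2
0 · 0 · 2 · 1
t=8: 2 · 2 · 3 · 2
0 · 2 · 0 · 3
2 · 3 · 3 · 2
0 · 0 · 2 · 1
t=9: 2 · 3 · 0 · 3
0 · 2 · 1 · 3
2 · 3 · 3 · 2
0 · 0 · 2 · 1
t=10: 2 · 3 · 1 · 3
0 · 2 · 1 · 3
2 · 3 · 3 · 2
0 · 0 · 2 · 1
t=11: 2 · 3 · 2 · 3
0 · 2 · 1 · 3
2 · 3 · 3 · 2
0 · 0 · 2 · 1
t=12: 2 · 3 · 3 · 3
0 · 2 · 1 · 3
2 · 3 · 3 · 2
0 · 0 · 2 · 1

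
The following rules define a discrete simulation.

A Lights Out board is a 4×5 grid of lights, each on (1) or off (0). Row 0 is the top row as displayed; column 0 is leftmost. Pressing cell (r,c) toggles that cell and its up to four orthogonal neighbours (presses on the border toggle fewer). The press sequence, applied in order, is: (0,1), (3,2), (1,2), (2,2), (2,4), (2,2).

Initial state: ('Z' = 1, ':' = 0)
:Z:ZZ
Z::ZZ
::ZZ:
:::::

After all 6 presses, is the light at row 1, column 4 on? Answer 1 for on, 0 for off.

0

k=0  :Z:ZZ
Z::ZZ
::ZZ:
:::::
k=1  Z:ZZZ
ZZ:ZZ
::ZZ:
:::::
k=2  Z:ZZZ
ZZ:ZZ
:::Z:
:ZZZ:
k=3  Z::ZZ
Z:Z:Z
::ZZ:
:ZZZ:
k=4  Z::ZZ
Z:::Z
:Z:::
:Z:Z:
k=5  Z::ZZ
Z::::
:Z:ZZ
:Z:ZZ
k=6  Z::ZZ
Z:Z::
::Z:Z
:ZZZZ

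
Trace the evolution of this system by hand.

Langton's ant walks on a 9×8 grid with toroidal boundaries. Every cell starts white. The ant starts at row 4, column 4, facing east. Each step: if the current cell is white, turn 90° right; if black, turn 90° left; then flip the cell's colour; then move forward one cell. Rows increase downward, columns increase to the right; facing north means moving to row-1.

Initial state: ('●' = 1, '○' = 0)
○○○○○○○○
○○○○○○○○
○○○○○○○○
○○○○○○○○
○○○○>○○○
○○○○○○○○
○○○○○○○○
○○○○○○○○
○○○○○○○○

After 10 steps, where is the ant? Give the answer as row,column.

3,3

t=0: ○○○○○○○○
○○○○○○○○
○○○○○○○○
○○○○○○○○
○○○○>○○○
○○○○○○○○
○○○○○○○○
○○○○○○○○
○○○○○○○○
t=1: ○○○○○○○○
○○○○○○○○
○○○○○○○○
○○○○○○○○
○○○○●○○○
○○○○v○○○
○○○○○○○○
○○○○○○○○
○○○○○○○○
t=2: ○○○○○○○○
○○○○○○○○
○○○○○○○○
○○○○○○○○
○○○○●○○○
○○○<●○○○
○○○○○○○○
○○○○○○○○
○○○○○○○○
t=3: ○○○○○○○○
○○○○○○○○
○○○○○○○○
○○○○○○○○
○○○^●○○○
○○○●●○○○
○○○○○○○○
○○○○○○○○
○○○○○○○○
t=4: ○○○○○○○○
○○○○○○○○
○○○○○○○○
○○○○○○○○
○○○●>○○○
○○○●●○○○
○○○○○○○○
○○○○○○○○
○○○○○○○○
t=5: ○○○○○○○○
○○○○○○○○
○○○○○○○○
○○○○^○○○
○○○●○○○○
○○○●●○○○
○○○○○○○○
○○○○○○○○
○○○○○○○○
t=6: ○○○○○○○○
○○○○○○○○
○○○○○○○○
○○○○●>○○
○○○●○○○○
○○○●●○○○
○○○○○○○○
○○○○○○○○
○○○○○○○○
t=7: ○○○○○○○○
○○○○○○○○
○○○○○○○○
○○○○●●○○
○○○●○v○○
○○○●●○○○
○○○○○○○○
○○○○○○○○
○○○○○○○○
t=8: ○○○○○○○○
○○○○○○○○
○○○○○○○○
○○○○●●○○
○○○●<●○○
○○○●●○○○
○○○○○○○○
○○○○○○○○
○○○○○○○○
t=9: ○○○○○○○○
○○○○○○○○
○○○○○○○○
○○○○^●○○
○○○●●●○○
○○○●●○○○
○○○○○○○○
○○○○○○○○
○○○○○○○○
t=10: ○○○○○○○○
○○○○○○○○
○○○○○○○○
○○○<○●○○
○○○●●●○○
○○○●●○○○
○○○○○○○○
○○○○○○○○
○○○○○○○○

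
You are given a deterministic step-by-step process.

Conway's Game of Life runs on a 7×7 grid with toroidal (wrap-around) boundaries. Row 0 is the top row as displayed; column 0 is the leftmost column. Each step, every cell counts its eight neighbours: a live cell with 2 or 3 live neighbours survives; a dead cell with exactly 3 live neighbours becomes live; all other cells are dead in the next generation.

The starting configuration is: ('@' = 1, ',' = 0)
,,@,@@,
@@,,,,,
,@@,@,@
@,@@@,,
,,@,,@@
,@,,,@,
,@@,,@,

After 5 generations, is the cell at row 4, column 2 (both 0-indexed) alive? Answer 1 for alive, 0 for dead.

step 0: ,,@,@@,
@@,,,,,
,@@,@,@
@,@@@,,
,,@,,@@
,@,,,@,
,@@,,@,
step 1: @,@@@@@
@,,,@,@
,,,,@@@
@,,,@,,
@,@,,@@
@@,,@@,
,@@@,@@
step 2: ,,,,,,,
,@,,,,,
,,,@@,,
@@,@@,,
,,,@,,,
,,,,,,,
,,,,,,,
step 3: ,,,,,,,
,,,,,,,
@@,@@,,
,,,,,,,
,,@@@,,
,,,,,,,
,,,,,,,
step 4: ,,,,,,,
,,,,,,,
,,,,,,,
,@,,,,,
,,,@,,,
,,,@,,,
,,,,,,,
step 5: ,,,,,,,
,,,,,,,
,,,,,,,
,,,,,,,
,,@,,,,
,,,,,,,
,,,,,,,

1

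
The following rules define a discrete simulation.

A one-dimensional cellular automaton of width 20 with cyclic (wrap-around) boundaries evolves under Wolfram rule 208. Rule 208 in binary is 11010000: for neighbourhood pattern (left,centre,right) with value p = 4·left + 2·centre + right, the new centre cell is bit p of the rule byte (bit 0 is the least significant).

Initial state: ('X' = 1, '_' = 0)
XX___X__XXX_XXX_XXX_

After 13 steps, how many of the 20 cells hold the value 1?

0) XX___X__XXX_XXX_XXX_
1) _XX___X__XX__XX__XX_
2) __XX___X__XX__XX__XX
3) X__XX___X__XX__XX__X
4) XX__XX___X__XX__XX__
5) _XX__XX___X__XX__XX_
6) __XX__XX___X__XX__XX
7) X__XX__XX___X__XX__X
8) XX__XX__XX___X__XX__
9) _XX__XX__XX___X__XX_
10) __XX__XX__XX___X__XX
11) X__XX__XX__XX___X__X
12) XX__XX__XX__XX___X__
13) _XX__XX__XX__XX___X_

9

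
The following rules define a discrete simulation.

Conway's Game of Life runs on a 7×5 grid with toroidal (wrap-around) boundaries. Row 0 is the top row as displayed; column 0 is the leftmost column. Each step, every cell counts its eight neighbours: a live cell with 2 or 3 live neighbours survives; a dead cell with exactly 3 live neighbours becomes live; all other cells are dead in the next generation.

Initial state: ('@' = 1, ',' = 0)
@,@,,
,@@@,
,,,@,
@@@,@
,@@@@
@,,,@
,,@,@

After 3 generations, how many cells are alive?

2

t=0: @,@,,
,@@@,
,,,@,
@@@,@
,@@@@
@,,,@
,,@,@
t=1: @,,,@
,@,@@
,,,,,
,,,,,
,,,,,
,,,,,
,,,,@
t=2: ,,,,,
,,,@@
,,,,,
,,,,,
,,,,,
,,,,,
@,,,@
t=3: @,,@,
,,,,,
,,,,,
,,,,,
,,,,,
,,,,,
,,,,,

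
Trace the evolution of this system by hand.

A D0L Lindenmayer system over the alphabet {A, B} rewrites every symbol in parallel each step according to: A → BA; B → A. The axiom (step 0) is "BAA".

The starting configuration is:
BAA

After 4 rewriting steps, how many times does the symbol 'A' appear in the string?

13

k=0  BAA
k=1  ABABA
k=2  BAABAABA
k=3  ABABAABABAABA
k=4  BAABAABABAABAABABAABA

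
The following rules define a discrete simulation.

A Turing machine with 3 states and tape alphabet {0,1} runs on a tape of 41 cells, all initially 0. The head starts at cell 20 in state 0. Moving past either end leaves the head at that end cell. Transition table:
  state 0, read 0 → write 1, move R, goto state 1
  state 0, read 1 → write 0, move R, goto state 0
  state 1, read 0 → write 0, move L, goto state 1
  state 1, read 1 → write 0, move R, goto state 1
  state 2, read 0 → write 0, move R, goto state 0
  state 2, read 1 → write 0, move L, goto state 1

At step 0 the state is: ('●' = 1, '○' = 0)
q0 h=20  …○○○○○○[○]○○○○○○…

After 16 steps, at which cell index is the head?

8

[0] q0 h=20  …○○○○○○[○]○○○○○○…
[1] q1 h=21  …○○○○○●[○]○○○○○○…
[2] q1 h=20  …○○○○○○[●]○○○○○○…
[3] q1 h=21  …○○○○○○[○]○○○○○○…
[4] q1 h=20  …○○○○○○[○]○○○○○○…
[5] q1 h=19  …○○○○○○[○]○○○○○○…
[6] q1 h=18  …○○○○○○[○]○○○○○○…
[7] q1 h=17  …○○○○○○[○]○○○○○○…
[8] q1 h=16  …○○○○○○[○]○○○○○○…
[9] q1 h=15  …○○○○○○[○]○○○○○○…
[10] q1 h=14  …○○○○○○[○]○○○○○○…
[11] q1 h=13  …○○○○○○[○]○○○○○○…
[12] q1 h=12  …○○○○○○[○]○○○○○○…
[13] q1 h=11  …○○○○○○[○]○○○○○○…
[14] q1 h=10  …○○○○○○[○]○○○○○○…
[15] q1 h= 9  …○○○○○○[○]○○○○○○…
[16] q1 h= 8  …○○○○○○[○]○○○○○○…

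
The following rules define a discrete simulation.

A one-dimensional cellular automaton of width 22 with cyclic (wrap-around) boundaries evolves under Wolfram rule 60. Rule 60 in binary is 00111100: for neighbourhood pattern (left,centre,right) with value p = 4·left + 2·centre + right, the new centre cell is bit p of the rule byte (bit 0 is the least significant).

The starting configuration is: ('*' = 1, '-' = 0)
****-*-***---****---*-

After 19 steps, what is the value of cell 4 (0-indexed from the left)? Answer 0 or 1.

0

0) ****-*-***---****---*-
1) *---****--*--*---*--**
2) -*--*---*-**-**--**-*-
3) -**-**--***-**-*-*-***
4) **-**-*-*--**-******--
5) *-**-*****-*-**-----*-
6) ***-**----****-*----**
7) ---**-*---*---***---*-
8) ---*-***--**--*--*--**
9) *--***--*-*-*-**-**-*-
10) **-*--*-*******-**-***
11) --***-***------**-**--
12) --*--**--*-----*-**-*-
13) --**-*-*-**----***-***
14) *-*-******-*---*--**--
15) *****-----***--**-*-*-
16) *----*----*--*-*-*****
17) -*---**---**-*****----
18) -**--*-*--*-**----*---
19) -*-*-****-***-*---**--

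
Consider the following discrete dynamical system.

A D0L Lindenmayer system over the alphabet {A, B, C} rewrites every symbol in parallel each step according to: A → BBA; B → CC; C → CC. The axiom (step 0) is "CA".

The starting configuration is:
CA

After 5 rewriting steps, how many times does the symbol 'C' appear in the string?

0) CA
1) CCBBA
2) CCCCCCCCBBA
3) CCCCCCCCCCCCCCCCCCCCBBA
4) CCCCCCCCCCCCCCCCCCCCCCCCCCCCCCCCCCCCCCCCCCCCBBA
5) CCCCCCCCCCCCCCCCCCCCCCCCCCCCCCCCCCCCCCCCCCCCCCCCCCCCCCCCCCCCCCCCCCCCCCCCCCCCCCCCCCCCCCCCCCCCBBA

92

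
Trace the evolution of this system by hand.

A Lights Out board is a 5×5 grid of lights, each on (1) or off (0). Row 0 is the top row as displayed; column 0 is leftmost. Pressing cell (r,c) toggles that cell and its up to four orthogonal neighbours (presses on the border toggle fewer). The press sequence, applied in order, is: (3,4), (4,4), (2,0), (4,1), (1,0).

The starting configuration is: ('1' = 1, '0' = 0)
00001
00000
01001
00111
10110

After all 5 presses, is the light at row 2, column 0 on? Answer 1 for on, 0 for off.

[0] 00001
00000
01001
00111
10110
[1] 00001
00000
01000
00100
10111
[2] 00001
00000
01000
00101
10100
[3] 00001
10000
10000
10101
10100
[4] 00001
10000
10000
11101
01000
[5] 10001
01000
00000
11101
01000

0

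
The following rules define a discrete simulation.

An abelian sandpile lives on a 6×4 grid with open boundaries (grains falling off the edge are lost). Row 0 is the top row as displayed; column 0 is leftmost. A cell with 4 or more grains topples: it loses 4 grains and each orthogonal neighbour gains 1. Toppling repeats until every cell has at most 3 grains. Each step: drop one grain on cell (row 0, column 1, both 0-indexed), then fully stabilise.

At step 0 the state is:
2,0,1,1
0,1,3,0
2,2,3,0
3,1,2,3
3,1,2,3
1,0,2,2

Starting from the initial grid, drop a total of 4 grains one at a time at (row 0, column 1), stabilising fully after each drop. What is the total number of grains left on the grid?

gen 0: 2,0,1,1
0,1,3,0
2,2,3,0
3,1,2,3
3,1,2,3
1,0,2,2
gen 1: 2,1,1,1
0,1,3,0
2,2,3,0
3,1,2,3
3,1,2,3
1,0,2,2
gen 2: 2,2,1,1
0,1,3,0
2,2,3,0
3,1,2,3
3,1,2,3
1,0,2,2
gen 3: 2,3,1,1
0,1,3,0
2,2,3,0
3,1,2,3
3,1,2,3
1,0,2,2
gen 4: 3,0,2,1
0,2,3,0
2,2,3,0
3,1,2,3
3,1,2,3
1,0,2,2

41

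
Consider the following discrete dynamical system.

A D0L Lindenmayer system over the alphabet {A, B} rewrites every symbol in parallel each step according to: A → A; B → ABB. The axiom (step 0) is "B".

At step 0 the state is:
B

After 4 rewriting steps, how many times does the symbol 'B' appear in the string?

16

gen 0: B
gen 1: ABB
gen 2: AABBABB
gen 3: AAABBABBAABBABB
gen 4: AAAABBABBAABBABBAAABBABBAABBABB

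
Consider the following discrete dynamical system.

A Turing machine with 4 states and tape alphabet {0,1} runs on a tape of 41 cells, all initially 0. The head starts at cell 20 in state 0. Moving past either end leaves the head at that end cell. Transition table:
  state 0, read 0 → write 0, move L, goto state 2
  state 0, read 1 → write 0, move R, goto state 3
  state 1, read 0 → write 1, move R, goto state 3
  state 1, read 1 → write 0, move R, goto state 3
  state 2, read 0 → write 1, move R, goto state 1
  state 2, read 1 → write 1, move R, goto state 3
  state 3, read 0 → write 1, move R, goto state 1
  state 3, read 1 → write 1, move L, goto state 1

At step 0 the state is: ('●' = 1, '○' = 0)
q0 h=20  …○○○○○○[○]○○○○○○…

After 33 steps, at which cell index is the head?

t=0: q0 h=20  …○○○○○○[○]○○○○○○…
t=1: q2 h=19  …○○○○○○[○]○○○○○○…
t=2: q1 h=20  …○○○○○●[○]○○○○○○…
t=3: q3 h=21  …○○○○●●[○]○○○○○○…
t=4: q1 h=22  …○○○●●●[○]○○○○○○…
t=5: q3 h=23  …○○●●●●[○]○○○○○○…
t=6: q1 h=24  …○●●●●●[○]○○○○○○…
t=7: q3 h=25  …●●●●●●[○]○○○○○○…
t=8: q1 h=26  …●●●●●●[○]○○○○○○…
t=9: q3 h=27  …●●●●●●[○]○○○○○○…
t=10: q1 h=28  …●●●●●●[○]○○○○○○…
t=11: q3 h=29  …●●●●●●[○]○○○○○○…
t=12: q1 h=30  …●●●●●●[○]○○○○○○…
t=13: q3 h=31  …●●●●●●[○]○○○○○○…
t=14: q1 h=32  …●●●●●●[○]○○○○○○…
t=15: q3 h=33  …●●●●●●[○]○○○○○○…
t=16: q1 h=34  …●●●●●●[○]○○○○○○|
t=17: q3 h=35  …●●●●●●[○]○○○○○|
t=18: q1 h=36  …●●●●●●[○]○○○○|
t=19: q3 h=37  …●●●●●●[○]○○○|
t=20: q1 h=38  …●●●●●●[○]○○|
t=21: q3 h=39  …●●●●●●[○]○|
t=22: q1 h=40  …●●●●●●[○]|
t=23: q3 h=40  …●●●●●●[●]|
t=24: q1 h=39  …●●●●●●[●]●|
t=25: q3 h=40  …●●●●●○[●]|
t=26: q1 h=39  …●●●●●●[○]●|
t=27: q3 h=40  …●●●●●●[●]|
t=28: q1 h=39  …●●●●●●[●]●|
t=29: q3 h=40  …●●●●●○[●]|
t=30: q1 h=39  …●●●●●●[○]●|
t=31: q3 h=40  …●●●●●●[●]|
t=32: q1 h=39  …●●●●●●[●]●|
t=33: q3 h=40  …●●●●●○[●]|

40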